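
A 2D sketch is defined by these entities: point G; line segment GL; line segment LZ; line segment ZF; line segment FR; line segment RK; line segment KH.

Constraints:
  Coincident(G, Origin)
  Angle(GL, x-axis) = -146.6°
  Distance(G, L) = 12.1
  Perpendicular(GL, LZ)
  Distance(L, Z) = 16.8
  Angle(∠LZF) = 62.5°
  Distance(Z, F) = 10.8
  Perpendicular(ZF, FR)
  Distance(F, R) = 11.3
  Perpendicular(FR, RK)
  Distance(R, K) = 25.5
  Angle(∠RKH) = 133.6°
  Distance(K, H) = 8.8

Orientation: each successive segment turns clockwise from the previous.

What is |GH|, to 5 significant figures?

39.503

FR ⟂ RK, so RK runs at -174.10°; with |RK| = 25.5, K = (-32.810, -5.3866). ∠RKH = 133.6° gives KH at 139.50° from the x-axis; with |KH| = 8.8, H = (-39.502, 0.32858). Then |GH| = |H − G| = 39.503.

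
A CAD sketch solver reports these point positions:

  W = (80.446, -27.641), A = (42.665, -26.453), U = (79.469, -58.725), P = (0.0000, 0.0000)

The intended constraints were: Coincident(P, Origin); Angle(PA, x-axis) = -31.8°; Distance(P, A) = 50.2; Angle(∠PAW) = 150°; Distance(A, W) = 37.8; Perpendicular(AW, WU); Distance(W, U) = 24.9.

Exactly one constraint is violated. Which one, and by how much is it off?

Distance(W, U) = 24.9 — off by 6.20.

P = (0.00, 0.00) ✓; PA at -31.80° ✓; |PA| = 50.20 ✓; ∠PAW = 150.0° ✓; |AW| = 37.80 ✓; ∠(AW, WU) = 90.00° ✓; |WU| = 31.10 ✗.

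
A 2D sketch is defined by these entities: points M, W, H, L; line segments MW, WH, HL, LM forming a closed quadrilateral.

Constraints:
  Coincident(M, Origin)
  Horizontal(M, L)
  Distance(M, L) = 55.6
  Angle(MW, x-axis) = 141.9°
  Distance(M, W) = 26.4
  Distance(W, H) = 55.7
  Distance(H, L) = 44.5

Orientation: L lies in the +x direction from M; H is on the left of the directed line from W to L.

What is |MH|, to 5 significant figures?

48.241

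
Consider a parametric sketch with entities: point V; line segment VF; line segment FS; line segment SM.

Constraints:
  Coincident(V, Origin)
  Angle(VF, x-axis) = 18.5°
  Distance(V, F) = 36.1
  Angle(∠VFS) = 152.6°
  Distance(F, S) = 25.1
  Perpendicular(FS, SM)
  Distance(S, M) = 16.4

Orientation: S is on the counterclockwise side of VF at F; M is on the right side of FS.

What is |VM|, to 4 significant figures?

66.00

V is at the origin; VF runs at 18.5° with length 36.1, so F = 36.1·(cos 18.5°, sin 18.5°) = (34.23, 11.45). ∠VFS = 152.6°, so FS runs at 18.5° + (180° − 152.6°) = 45.90° from the x-axis; with |FS| = 25.1, S = F + 25.1·(cos 45.90°, sin 45.90°) = (51.70, 29.48). The perpendicularity gives SM at right angles to FS; with |SM| = 16.4 on the right of FS, M = S + 16.4·(0.7181, -0.6959) = (63.48, 18.07). Then |VM| = |M − V| = 66.00.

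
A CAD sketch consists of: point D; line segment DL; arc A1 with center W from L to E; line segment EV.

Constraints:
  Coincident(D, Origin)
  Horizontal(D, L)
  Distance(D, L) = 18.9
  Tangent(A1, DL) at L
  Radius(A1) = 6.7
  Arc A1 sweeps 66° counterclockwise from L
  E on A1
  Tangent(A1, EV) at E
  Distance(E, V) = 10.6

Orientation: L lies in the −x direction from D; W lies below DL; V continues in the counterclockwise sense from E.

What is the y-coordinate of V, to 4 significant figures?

-13.66

D is at the origin; D and L share the same y with |DL| = 18.9 and L on the −x side, so L = (-18.90, 0.000). The tangent condition forces WL to be normal to DL, so W = L + (0, -6.7) = (-18.90, -6.700). On A1, L sits at bearing 90° from W; a 66° counterclockwise sweep puts E at bearing 156°, so E = W + 6.7·(cos 156°, sin 156°) = (-25.02, -3.975). A1 meets EV tangentially, so WE is at right angles to EV, so EV runs along (−sin 156°, cos 156°); with |EV| = 10.6, V = (-29.33, -13.66). So V.y = -13.66.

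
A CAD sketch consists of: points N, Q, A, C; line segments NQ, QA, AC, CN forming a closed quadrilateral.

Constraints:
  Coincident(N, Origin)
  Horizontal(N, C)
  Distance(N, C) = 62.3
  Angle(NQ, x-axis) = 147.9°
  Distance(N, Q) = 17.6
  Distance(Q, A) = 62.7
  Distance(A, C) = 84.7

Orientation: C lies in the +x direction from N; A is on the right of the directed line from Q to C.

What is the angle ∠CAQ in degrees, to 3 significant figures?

61.6°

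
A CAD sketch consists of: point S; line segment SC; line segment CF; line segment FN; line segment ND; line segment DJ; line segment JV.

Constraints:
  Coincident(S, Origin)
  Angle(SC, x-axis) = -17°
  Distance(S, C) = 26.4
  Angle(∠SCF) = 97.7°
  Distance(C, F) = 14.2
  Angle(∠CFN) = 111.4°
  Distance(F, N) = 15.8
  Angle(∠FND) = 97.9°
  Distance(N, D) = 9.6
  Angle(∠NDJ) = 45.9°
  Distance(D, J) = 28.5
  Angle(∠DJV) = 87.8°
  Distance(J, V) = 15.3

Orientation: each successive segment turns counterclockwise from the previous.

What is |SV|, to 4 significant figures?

47.56

S is at the origin; SC runs at -17.0° with length 26.4, so C = (25.25, -7.719). ∠SCF = 97.7° gives CF at 65.30° from the x-axis; with |CF| = 14.2, F = (31.18, 5.182). ∠CFN = 111.4° gives FN at 133.9° from the x-axis; with |FN| = 15.8, N = (20.22, 16.57). ∠FND = 97.9° gives ND at -144.0° from the x-axis; with |ND| = 9.6, D = (12.46, 10.92). ∠NDJ = 45.9° gives DJ at -9.900° from the x-axis; with |DJ| = 28.5, J = (40.53, 6.024). ∠DJV = 87.8° gives JV at 82.30° from the x-axis; with |JV| = 15.3, V = (42.58, 21.19). Then |SV| = |V − S| = 47.56.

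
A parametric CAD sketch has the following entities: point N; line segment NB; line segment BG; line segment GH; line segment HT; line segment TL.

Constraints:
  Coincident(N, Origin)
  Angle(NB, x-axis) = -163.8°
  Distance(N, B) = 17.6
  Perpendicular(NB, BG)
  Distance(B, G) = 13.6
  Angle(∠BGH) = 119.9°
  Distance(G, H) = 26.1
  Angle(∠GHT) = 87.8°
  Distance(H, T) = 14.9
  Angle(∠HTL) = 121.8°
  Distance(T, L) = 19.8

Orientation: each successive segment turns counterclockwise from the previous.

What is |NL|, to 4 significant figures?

4.109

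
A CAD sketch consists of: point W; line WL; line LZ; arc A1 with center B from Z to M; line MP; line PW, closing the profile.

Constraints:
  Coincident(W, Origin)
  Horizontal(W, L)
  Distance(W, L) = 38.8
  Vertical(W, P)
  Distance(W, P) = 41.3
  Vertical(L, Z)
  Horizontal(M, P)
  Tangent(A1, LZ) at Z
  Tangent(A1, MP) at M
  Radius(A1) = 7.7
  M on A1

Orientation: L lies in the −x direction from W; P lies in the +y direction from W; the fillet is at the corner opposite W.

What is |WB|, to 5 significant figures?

45.784

W is at the origin; WL is horizontal with |WL| = 38.8 and L on the −x side, so L = (-38.800, 0.0000). WP is vertical with |WP| = 41.3 and P on the +y side, so P = (0.0000, 41.300). The virtual corner opposite W is at (-38.800, 41.300). Tangency of A1 to LZ means the radius BZ is perpendicular to LZ and the tangent condition forces BM to be normal to MP, with radius 7.7, so the center B sits 7.7 in from both sides at B = (-31.100, 33.600). Then |WB| = |B − W| = 45.784.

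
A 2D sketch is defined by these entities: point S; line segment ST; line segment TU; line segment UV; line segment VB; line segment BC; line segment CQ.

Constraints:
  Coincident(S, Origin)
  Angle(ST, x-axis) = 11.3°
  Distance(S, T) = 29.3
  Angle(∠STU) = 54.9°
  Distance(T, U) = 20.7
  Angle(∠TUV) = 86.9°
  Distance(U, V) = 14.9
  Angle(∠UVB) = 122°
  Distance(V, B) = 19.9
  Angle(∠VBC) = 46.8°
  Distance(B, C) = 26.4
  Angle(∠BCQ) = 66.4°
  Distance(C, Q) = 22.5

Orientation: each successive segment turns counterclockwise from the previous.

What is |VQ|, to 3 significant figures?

7.18

∠VBC = 46.8° gives BC at 60.7° from the x-axis; with |BC| = 26.4, C = (23.0, 12.7). ∠BCQ = 66.4° gives CQ at 174° from the x-axis; with |CQ| = 22.5, Q = (0.580, 15.0). Then |VQ| = |Q − V| = 7.18.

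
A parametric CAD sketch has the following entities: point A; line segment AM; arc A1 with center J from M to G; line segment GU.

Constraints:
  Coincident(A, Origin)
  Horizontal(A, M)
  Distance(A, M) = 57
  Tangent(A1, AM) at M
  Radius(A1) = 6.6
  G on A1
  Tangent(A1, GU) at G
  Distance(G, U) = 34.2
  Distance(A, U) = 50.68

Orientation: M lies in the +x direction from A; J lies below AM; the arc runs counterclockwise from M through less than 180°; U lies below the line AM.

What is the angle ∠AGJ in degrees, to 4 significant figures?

159.6°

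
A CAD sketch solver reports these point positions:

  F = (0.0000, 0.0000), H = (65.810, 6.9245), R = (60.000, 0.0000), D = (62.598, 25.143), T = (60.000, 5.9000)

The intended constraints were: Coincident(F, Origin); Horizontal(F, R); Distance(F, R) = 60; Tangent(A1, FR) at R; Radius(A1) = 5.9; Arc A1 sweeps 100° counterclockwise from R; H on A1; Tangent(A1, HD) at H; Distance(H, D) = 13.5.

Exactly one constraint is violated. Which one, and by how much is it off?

Distance(H, D) = 13.5 — off by 5.00.

F = (0.00, 0.00) ✓; F.y = 0.00, R.y = 0.00 ✓; |FR| = 60.00 ✓; ∠(TR, RF) = 90.00° ✓; |TR| = 5.900 ✓; bearing(T→H) − bearing(T→R) = 100.0° ✓; |TH| = 5.900 ✓; ∠(TH, HD) = 90.00° ✓; |HD| = 18.50 ✗.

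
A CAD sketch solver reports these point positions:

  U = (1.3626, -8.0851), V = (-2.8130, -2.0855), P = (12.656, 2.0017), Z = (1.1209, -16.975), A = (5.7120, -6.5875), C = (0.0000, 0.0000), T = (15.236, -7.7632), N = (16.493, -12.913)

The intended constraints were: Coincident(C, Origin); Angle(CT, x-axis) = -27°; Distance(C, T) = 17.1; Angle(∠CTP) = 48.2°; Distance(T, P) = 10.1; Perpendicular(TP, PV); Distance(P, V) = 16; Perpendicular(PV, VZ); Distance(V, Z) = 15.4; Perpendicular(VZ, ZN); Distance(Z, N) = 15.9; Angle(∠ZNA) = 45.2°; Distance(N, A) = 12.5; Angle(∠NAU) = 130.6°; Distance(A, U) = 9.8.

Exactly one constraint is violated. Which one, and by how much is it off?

Distance(A, U) = 9.8 — off by 5.20.

C = (0.00, 0.00) ✓; CT at -27.00° ✓; |CT| = 17.10 ✓; ∠CTP = 48.20° ✓; |TP| = 10.10 ✓; ∠(TP, PV) = 90.00° ✓; |PV| = 16.00 ✓; ∠(PV, VZ) = 90.00° ✓; |VZ| = 15.40 ✓; ∠(VZ, ZN) = 90.00° ✓; |ZN| = 15.90 ✓; ∠ZNA = 45.20° ✓; |NA| = 12.50 ✓; ∠NAU = 130.6° ✓; |AU| = 4.600 ✗.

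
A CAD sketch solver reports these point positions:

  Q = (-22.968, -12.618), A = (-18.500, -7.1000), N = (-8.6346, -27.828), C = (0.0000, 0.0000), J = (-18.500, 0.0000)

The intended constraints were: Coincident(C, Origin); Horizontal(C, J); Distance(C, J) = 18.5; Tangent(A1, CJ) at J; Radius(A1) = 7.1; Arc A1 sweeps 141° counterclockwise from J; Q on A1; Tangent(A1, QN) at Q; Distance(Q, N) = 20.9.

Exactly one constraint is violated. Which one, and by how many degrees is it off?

Tangent(A1, QN) at Q — off by 7.70°.

C = (0.00, 0.00) ✓; C.y = 0.00, J.y = 0.00 ✓; |CJ| = 18.50 ✓; ∠(AJ, JC) = 90.00° ✓; |AJ| = 7.100 ✓; bearing(A→Q) − bearing(A→J) = 141.0° ✓; |AQ| = 7.100 ✓; ∠(AQ, QN) = 97.70° ✗; |QN| = 20.90 ✓.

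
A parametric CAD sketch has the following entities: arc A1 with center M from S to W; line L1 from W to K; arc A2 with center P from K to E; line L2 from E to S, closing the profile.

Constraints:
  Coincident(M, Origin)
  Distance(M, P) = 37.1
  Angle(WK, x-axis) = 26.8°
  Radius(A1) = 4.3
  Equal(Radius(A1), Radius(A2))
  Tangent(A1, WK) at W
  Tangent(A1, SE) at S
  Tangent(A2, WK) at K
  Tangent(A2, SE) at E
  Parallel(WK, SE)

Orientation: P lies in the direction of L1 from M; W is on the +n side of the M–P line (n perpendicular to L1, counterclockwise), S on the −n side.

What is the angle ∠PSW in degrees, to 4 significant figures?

83.39°

M is at the origin and P lies 37.1 along u from M, so P = 37.1·u = (33.11, 16.73). Tangency of A1 to both parallel lines with radius 4.3 puts W and S at M ± 4.3·n: W = (-1.939, 3.838), S = (1.939, -3.838). Then cos ∠PSW = SP·SW / (|SP||SW|), giving 83.39°.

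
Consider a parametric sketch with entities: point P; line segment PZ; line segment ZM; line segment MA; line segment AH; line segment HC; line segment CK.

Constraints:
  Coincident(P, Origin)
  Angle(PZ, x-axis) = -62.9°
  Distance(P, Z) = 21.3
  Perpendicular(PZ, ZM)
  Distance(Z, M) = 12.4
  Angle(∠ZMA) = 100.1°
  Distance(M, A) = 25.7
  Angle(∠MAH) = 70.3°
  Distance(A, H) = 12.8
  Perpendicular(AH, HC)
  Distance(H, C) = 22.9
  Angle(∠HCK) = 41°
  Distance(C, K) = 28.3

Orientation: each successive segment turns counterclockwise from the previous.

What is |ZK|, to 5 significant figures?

33.680

AH is perpendicular to HC, so HC runs at -53.300°; with |HC| = 22.9, C = (16.651, -14.746). ∠HCK = 41.0° gives CK at 85.700° from the x-axis; with |CK| = 28.3, K = (18.773, 13.474). Then |ZK| = |K − Z| = 33.680.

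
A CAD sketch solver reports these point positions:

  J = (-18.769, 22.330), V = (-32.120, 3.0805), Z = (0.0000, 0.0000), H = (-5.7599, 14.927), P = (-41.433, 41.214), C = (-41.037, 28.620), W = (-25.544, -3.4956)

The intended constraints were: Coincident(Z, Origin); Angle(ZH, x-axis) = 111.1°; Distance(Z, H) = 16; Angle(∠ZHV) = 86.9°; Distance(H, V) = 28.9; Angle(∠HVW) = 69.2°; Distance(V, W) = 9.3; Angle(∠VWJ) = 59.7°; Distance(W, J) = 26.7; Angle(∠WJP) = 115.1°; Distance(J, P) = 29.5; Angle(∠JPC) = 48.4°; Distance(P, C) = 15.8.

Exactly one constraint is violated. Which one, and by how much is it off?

Distance(P, C) = 15.8 — off by 3.20.

Z = (0.00, 0.00) ✓; ZH at 111.1° ✓; |ZH| = 16.00 ✓; ∠ZHV = 86.90° ✓; |HV| = 28.90 ✓; ∠HVW = 69.20° ✓; |VW| = 9.300 ✓; ∠VWJ = 59.70° ✓; |WJ| = 26.70 ✓; ∠WJP = 115.1° ✓; |JP| = 29.50 ✓; ∠JPC = 48.40° ✓; |PC| = 12.60 ✗.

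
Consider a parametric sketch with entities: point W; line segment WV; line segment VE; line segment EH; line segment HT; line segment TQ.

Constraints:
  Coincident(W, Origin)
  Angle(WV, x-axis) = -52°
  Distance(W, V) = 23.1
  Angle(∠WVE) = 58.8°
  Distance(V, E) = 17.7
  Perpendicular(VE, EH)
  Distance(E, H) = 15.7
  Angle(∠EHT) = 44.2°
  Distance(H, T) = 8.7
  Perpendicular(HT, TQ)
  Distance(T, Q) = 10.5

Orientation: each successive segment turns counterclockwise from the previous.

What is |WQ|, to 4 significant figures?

19.03

W is at the origin; WV runs at -52.0° with length 23.1, so V = (14.22, -18.20). ∠WVE = 58.8° gives VE at 69.20° from the x-axis; with |VE| = 17.7, E = (20.51, -1.657). The perpendicularity gives EH at right angles to VE, so EH runs at 159.2°; with |EH| = 15.7, H = (5.830, 3.919). ∠EHT = 44.2° gives HT at -65.00° from the x-axis; with |HT| = 8.7, T = (9.507, -3.966). HT ⟂ TQ, so TQ runs at 25.00°; with |TQ| = 10.5, Q = (19.02, 0.4712). Then |WQ| = |Q − W| = 19.03.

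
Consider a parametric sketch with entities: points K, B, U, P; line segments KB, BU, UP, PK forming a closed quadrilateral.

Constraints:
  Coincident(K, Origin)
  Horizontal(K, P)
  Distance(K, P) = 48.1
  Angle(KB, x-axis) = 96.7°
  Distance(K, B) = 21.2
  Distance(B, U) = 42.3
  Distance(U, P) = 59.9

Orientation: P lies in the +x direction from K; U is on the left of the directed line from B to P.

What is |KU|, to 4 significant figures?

59.34

K is at the origin; KP is horizontal with |KP| = 48.1 and P in +x, so P = (48.1, 0). KB runs at 96.7° with |KB| = 21.2, so B = (-2.473, 21.06). U is determined by |BU| = 42.3 and |UP| = 59.9 together: it lies at the intersection of circle(B, 42.3) and circle(P, 59.9). With |BP| = 54.78, the foot of the radical line on BP is 10.97 from B and the perpendicular offset is √(42.3² − 10.97²) = 40.85. Taking the left-of-BP solution: U = (23.36, 54.55).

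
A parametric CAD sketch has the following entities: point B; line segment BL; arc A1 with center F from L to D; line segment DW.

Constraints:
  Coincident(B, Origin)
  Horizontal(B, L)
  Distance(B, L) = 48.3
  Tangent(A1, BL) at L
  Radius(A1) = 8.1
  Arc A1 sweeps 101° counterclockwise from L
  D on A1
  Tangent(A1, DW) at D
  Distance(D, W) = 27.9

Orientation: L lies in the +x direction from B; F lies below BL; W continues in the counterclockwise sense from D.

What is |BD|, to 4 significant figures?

41.49

A1 meets BL tangentially, so FL is at right angles to BL, so F = L + (0, -8.1) = (48.30, -8.100). On A1, L sits at bearing 90° from F; a 101° counterclockwise sweep puts D at bearing 191°, so D = F + 8.1·(cos 191°, sin 191°) = (40.35, -9.646). Then |BD| = |D − B| = 41.49.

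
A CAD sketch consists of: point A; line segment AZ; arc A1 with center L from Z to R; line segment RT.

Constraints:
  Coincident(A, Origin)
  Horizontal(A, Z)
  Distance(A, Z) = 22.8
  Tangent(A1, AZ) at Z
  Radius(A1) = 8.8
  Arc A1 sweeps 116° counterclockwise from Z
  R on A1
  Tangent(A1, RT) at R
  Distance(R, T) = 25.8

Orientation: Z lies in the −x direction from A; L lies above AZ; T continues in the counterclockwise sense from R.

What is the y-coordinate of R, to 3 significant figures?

12.7

A is at the origin; A and Z share the same y with |AZ| = 22.8 and Z on the −x side, so Z = (-22.8, 0.00). Tangency of A1 to AZ means the radius LZ is perpendicular to AZ, so L = Z + (0, 8.8) = (-22.8, 8.80). On A1, Z sits at bearing -90° from L; a 116° counterclockwise sweep puts R at bearing 26°, so R = L + 8.8·(cos 26°, sin 26°) = (-14.9, 12.7). So R.y = 12.7.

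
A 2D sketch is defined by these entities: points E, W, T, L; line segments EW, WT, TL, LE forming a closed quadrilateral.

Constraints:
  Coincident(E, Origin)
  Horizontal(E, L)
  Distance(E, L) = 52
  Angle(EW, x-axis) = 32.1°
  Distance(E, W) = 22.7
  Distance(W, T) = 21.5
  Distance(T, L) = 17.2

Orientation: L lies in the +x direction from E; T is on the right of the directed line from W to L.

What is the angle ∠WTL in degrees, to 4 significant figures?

128.6°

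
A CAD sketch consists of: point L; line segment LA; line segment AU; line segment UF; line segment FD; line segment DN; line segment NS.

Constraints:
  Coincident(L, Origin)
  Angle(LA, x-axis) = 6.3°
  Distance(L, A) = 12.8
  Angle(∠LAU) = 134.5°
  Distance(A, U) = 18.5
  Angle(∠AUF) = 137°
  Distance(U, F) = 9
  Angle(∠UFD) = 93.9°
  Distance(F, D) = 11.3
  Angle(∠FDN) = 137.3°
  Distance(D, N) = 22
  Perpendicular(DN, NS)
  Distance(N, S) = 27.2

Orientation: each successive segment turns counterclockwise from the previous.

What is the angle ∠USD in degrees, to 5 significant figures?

24.116°

∠FDN = 137.3° gives DN at -136.40° from the x-axis; with |DN| = 22.0, N = (-3.8202, 9.5623). DN is perpendicular to NS, so NS runs at -46.400°; with |NS| = 27.2, S = (14.937, -10.135). Then cos ∠USD = SU·SD / (|SU||SD|), giving 24.116°.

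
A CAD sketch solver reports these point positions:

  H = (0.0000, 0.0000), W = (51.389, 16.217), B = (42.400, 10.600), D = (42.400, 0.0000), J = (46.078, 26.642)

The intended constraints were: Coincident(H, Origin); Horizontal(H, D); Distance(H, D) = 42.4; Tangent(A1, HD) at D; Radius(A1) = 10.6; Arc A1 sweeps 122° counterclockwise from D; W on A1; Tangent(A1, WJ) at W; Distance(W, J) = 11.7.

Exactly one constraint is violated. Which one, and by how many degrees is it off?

Tangent(A1, WJ) at W — off by 5.00°.

H = (0.00, 0.00) ✓; H.y = 0.00, D.y = 0.00 ✓; |HD| = 42.40 ✓; ∠(BD, DH) = 90.00° ✓; |BD| = 10.60 ✓; bearing(B→W) − bearing(B→D) = 122.0° ✓; |BW| = 10.60 ✓; ∠(BW, WJ) = 95.00° ✗; |WJ| = 11.70 ✓.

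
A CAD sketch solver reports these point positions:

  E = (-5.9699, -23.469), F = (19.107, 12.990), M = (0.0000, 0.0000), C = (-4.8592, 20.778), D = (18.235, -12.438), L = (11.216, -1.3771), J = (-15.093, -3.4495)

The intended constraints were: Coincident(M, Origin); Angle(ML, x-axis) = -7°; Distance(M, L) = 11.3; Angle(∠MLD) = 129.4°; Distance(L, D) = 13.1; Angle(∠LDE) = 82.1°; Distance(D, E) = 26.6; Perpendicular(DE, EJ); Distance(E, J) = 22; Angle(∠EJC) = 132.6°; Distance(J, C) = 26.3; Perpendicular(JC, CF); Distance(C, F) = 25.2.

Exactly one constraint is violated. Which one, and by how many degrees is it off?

Perpendicular(JC, CF) — off by 4.90°.

M = (0.00, 0.00) ✓; ML at -7.000° ✓; |ML| = 11.30 ✓; ∠MLD = 129.4° ✓; |LD| = 13.10 ✓; ∠LDE = 82.10° ✓; |DE| = 26.60 ✓; ∠(DE, EJ) = 90.00° ✓; |EJ| = 22.00 ✓; ∠EJC = 132.6° ✓; |JC| = 26.30 ✓; ∠(JC, CF) = 85.10° ✗; |CF| = 25.20 ✓.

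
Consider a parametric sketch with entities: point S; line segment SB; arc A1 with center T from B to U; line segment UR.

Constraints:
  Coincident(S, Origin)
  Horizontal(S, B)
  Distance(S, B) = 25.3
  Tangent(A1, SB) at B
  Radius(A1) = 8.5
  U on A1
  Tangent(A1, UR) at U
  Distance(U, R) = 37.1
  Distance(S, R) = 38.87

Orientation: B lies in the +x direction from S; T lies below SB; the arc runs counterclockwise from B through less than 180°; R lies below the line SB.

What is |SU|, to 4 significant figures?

18.25

Checks: |TB| = 8.500 ✓; |TU| = 8.500 ✓; ∠(TU, UR) = 90.00° ✓; |UR| = 37.10 ✓; |SR| = 38.87 ✓.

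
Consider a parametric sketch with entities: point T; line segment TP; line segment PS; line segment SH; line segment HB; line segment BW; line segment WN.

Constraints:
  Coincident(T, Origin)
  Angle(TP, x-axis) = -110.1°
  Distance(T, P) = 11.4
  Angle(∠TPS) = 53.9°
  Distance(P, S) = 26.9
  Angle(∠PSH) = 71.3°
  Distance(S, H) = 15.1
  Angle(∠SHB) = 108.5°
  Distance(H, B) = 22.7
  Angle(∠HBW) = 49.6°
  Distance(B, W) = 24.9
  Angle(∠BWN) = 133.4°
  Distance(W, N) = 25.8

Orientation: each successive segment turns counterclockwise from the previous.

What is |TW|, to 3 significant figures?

16.5

T is at the origin; TP runs at -110.1° with length 11.4, so P = (-3.92, -10.7). ∠TPS = 53.9° gives PS at 16.0° from the x-axis; with |PS| = 26.9, S = (21.9, -3.29). ∠PSH = 71.3° gives SH at 125° from the x-axis; with |SH| = 15.1, H = (13.3, 9.12). ∠SHB = 108.5° gives HB at -164° from the x-axis; with |HB| = 22.7, B = (-8.45, 2.79). ∠HBW = 49.6° gives BW at -33.4° from the x-axis; with |BW| = 24.9, W = (12.3, -10.9). Then |TW| = |W − T| = 16.5.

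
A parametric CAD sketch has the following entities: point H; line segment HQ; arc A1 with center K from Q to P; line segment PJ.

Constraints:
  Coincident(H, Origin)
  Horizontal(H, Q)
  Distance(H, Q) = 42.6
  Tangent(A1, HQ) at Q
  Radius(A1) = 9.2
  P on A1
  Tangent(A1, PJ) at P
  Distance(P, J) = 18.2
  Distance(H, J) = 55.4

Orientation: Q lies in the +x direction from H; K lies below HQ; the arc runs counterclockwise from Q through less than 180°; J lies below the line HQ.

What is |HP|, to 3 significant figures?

38.6

Checks: |KP| = 9.200 ✓; ∠(KP, PJ) = 90.00° ✓; |PJ| = 18.20 ✓; |HJ| = 55.40 ✓.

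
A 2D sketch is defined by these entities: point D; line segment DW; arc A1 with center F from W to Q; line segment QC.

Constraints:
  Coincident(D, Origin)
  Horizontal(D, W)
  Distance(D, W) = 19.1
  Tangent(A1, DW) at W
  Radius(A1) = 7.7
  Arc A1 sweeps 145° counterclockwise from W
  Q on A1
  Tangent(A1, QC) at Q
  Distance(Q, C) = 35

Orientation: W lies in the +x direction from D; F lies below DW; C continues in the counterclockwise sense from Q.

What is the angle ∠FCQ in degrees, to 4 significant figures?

12.41°

On A1, W sits at bearing 90° from F; a 145° counterclockwise sweep puts Q at bearing 235°, so Q = F + 7.7·(cos 235°, sin 235°) = (14.68, -14.01). The tangent condition forces FQ to be normal to QC, so QC runs along (−sin 235°, cos 235°); with |QC| = 35.0, C = (43.35, -34.08). Then cos ∠FCQ = CF·CQ / (|CF||CQ|), giving 12.41°.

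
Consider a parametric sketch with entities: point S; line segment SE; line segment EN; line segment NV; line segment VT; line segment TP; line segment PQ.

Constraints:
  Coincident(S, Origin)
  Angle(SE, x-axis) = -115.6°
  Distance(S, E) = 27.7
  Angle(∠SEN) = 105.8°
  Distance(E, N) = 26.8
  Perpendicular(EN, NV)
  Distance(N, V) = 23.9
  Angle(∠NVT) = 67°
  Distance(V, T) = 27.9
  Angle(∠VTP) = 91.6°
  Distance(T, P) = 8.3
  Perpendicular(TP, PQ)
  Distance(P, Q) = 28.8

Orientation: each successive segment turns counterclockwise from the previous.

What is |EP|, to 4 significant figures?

6.706

∠NVT = 67.0° gives VT at 161.6° from the x-axis; with |VT| = 27.9, T = (-2.534, -15.97). ∠VTP = 91.6° gives TP at -110.0° from the x-axis; with |TP| = 8.3, P = (-5.373, -23.77). Then |EP| = |P − E| = 6.706.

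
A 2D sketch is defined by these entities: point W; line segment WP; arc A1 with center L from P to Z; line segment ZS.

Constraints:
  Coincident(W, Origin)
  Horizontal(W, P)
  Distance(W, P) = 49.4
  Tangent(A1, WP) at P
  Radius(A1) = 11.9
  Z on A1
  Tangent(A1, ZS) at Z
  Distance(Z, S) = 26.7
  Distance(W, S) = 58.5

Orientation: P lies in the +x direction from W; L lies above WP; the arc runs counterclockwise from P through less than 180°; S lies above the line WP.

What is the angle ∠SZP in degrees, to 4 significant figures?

116.1°

Checks: |LZ| = 11.90 ✓; ∠(LZ, ZS) = 90.00° ✓; |ZS| = 26.70 ✓; |WS| = 58.50 ✓.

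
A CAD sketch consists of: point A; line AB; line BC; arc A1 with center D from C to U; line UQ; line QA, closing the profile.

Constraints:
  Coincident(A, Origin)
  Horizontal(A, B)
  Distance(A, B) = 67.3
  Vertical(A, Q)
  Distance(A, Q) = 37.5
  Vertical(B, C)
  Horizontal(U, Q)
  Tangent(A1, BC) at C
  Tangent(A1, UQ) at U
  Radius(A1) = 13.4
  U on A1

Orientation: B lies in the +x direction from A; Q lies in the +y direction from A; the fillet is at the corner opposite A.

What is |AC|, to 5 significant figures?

71.485

The virtual corner opposite A is at (67.300, 37.500). Tangency of A1 to BC means the radius DC is perpendicular to BC and tangency of A1 to UQ means the radius DU is perpendicular to UQ, with radius 13.4, so the center D sits 13.4 in from both sides at D = (53.900, 24.100). That places the tangent points at C = (67.300, 24.100) on BC and U = (53.900, 37.500) on UQ. Then |AC| = |C − A| = 71.485.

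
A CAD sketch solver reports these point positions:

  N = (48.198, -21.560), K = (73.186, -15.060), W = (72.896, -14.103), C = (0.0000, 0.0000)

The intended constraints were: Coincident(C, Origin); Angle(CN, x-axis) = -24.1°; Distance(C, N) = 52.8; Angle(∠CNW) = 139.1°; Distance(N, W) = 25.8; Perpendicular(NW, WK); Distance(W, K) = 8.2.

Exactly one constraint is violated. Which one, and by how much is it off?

Distance(W, K) = 8.2 — off by 7.20.

C = (0.00, 0.00) ✓; CN at -24.10° ✓; |CN| = 52.80 ✓; ∠CNW = 139.1° ✓; |NW| = 25.80 ✓; ∠(NW, WK) = 89.94° ✓; |WK| = 1.000 ✗.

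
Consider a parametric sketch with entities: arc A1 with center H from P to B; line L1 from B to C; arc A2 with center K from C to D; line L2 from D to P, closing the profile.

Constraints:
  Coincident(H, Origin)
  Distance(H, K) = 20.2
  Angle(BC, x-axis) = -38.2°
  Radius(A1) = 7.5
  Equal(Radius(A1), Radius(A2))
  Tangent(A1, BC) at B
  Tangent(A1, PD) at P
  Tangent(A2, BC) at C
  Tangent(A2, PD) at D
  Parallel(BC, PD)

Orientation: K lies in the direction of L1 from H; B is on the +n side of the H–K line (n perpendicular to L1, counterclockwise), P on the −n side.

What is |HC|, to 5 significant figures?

21.547

The slot axis is L1's direction at -38.2°, so u = (cos -38.2°, sin -38.2°) = (0.78586, -0.61841) and n = (−sin -38.2°, cos -38.2°) = (0.61841, 0.78586). H is at the origin and K lies 20.2 along u from H, so K = 20.2·u = (15.874, -12.492). Tangency of A1 to both parallel lines with radius 7.5 puts B and P at H ± 7.5·n: B = (4.6381, 5.8939), P = (-4.6381, -5.8939). Equal radii place C and D the same way about K: C = K + 7.5·n = (20.512, -6.5979), D = K − 7.5·n = (11.236, -18.386). Then |HC| = |C − H| = 21.547.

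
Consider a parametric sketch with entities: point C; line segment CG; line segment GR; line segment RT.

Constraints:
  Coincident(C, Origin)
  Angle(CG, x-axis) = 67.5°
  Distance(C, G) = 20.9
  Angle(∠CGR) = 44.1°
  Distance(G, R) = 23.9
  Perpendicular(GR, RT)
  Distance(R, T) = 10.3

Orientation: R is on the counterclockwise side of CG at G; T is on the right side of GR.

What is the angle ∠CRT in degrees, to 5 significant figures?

148.56°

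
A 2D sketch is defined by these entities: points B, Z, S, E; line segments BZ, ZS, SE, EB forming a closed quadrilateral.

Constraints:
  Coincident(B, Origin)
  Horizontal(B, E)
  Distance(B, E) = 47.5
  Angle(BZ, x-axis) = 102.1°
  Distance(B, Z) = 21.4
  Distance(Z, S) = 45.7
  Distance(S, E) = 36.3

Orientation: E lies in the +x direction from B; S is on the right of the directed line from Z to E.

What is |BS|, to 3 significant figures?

25.8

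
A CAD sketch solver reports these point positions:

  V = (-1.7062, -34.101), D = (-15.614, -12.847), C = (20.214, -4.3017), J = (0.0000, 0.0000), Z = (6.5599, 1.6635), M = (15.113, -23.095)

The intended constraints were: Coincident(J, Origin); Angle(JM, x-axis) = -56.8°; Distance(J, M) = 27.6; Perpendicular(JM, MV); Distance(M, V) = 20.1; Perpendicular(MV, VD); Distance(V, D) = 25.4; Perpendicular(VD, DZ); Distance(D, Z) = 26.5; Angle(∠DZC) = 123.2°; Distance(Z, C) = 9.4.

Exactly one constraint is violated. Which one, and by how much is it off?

Distance(Z, C) = 9.4 — off by 5.50.

J = (0.00, 0.00) ✓; JM at -56.80° ✓; |JM| = 27.60 ✓; ∠(JM, MV) = 90.00° ✓; |MV| = 20.10 ✓; ∠(MV, VD) = 90.00° ✓; |VD| = 25.40 ✓; ∠(VD, DZ) = 90.00° ✓; |DZ| = 26.50 ✓; ∠DZC = 123.2° ✓; |ZC| = 14.90 ✗.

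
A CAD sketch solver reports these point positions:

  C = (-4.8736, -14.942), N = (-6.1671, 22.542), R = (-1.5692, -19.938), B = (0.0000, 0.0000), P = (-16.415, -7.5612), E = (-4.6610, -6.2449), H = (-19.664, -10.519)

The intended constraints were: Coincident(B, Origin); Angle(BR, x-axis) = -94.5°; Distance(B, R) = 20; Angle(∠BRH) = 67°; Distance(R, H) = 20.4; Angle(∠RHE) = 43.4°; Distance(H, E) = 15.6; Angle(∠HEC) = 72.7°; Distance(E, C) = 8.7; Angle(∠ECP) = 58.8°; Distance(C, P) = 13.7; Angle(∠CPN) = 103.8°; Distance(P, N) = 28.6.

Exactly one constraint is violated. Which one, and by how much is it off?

Distance(P, N) = 28.6 — off by 3.20.

B = (0.00, 0.00) ✓; BR at -94.50° ✓; |BR| = 20.00 ✓; ∠BRH = 67.00° ✓; |RH| = 20.40 ✓; ∠RHE = 43.40° ✓; |HE| = 15.60 ✓; ∠HEC = 72.70° ✓; |EC| = 8.700 ✓; ∠ECP = 58.80° ✓; |CP| = 13.70 ✓; ∠CPN = 103.8° ✓; |PN| = 31.80 ✗.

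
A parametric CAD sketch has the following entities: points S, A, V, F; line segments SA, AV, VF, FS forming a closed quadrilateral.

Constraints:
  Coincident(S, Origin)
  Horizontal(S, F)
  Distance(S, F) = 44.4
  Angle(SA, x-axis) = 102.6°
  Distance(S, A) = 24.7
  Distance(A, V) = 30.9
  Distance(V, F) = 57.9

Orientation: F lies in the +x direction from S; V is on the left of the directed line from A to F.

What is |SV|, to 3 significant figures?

50.5

S is at the origin; S and F share the same y with |SF| = 44.4 and F in +x, so F = (44.4, 0). SA runs at 102.6° with |SA| = 24.7, so A = (-5.39, 24.1). V is determined by |AV| = 30.9 and |VF| = 57.9 together: it lies at the intersection of circle(A, 30.9) and circle(F, 57.9). With |AF| = 55.3, the foot of the radical line on AF is 5.99 from A and the perpendicular offset is √(30.9² − 5.99²) = 30.3. Taking the left-of-AF solution: V = (13.2, 48.8).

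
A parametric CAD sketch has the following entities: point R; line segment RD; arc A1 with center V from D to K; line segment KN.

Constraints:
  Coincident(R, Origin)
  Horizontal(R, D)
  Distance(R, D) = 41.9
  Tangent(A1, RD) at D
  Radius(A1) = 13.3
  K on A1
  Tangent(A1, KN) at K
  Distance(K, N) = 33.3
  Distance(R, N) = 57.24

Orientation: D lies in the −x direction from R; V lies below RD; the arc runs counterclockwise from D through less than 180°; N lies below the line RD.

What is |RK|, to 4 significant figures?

56.60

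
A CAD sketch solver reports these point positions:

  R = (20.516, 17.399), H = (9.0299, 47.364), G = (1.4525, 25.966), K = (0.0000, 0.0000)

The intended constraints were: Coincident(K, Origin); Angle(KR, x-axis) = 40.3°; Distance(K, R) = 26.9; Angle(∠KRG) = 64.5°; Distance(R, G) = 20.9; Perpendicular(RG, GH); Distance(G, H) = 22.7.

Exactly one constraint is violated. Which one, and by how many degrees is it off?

Perpendicular(RG, GH) — off by 4.70°.

K = (0.00, 0.00) ✓; KR at 40.30° ✓; |KR| = 26.90 ✓; ∠KRG = 64.50° ✓; |RG| = 20.90 ✓; ∠(RG, GH) = 85.30° ✗; |GH| = 22.70 ✓.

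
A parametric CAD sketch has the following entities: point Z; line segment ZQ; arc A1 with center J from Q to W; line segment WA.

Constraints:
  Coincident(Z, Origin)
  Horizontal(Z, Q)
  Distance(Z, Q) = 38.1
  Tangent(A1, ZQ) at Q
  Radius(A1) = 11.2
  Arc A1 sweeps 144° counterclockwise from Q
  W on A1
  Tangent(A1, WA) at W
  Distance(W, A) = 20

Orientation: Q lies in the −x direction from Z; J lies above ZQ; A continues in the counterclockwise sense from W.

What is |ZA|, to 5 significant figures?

57.446

Z is at the origin; Z and Q share the same y with |ZQ| = 38.1 and Q on the −x side, so Q = (-38.100, 0.0000). A1 meets ZQ tangentially, so JQ is at right angles to ZQ, so J = Q + (0, 11.2) = (-38.100, 11.200). On A1, Q sits at bearing -90° from J; a 144° counterclockwise sweep puts W at bearing 54°, so W = J + 11.2·(cos 54°, sin 54°) = (-31.517, 20.261). A1 meets WA tangentially, so JW is at right angles to WA, so WA runs along (−sin 54°, cos 54°); with |WA| = 20.0, A = (-47.697, 32.017). Then |ZA| = |A − Z| = 57.446.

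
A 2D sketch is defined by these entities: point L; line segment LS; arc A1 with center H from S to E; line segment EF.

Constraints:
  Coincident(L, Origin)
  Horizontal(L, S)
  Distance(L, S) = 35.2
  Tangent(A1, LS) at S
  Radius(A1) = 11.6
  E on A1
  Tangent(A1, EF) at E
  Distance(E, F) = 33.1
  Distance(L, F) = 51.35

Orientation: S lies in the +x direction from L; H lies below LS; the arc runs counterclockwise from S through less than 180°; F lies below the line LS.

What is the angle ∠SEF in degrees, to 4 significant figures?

134.1°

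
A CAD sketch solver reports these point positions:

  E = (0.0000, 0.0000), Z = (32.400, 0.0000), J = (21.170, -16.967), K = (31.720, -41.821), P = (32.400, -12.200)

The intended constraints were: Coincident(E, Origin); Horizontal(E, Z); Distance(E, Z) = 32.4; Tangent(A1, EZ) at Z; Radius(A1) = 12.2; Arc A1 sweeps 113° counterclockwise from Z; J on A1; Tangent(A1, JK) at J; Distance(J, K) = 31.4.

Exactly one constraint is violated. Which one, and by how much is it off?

Distance(J, K) = 31.4 — off by 4.40.

E = (0.00, 0.00) ✓; E.y = 0.00, Z.y = 0.00 ✓; |EZ| = 32.40 ✓; ∠(PZ, ZE) = 90.00° ✓; |PZ| = 12.20 ✓; bearing(P→J) − bearing(P→Z) = 113.0° ✓; |PJ| = 12.20 ✓; ∠(PJ, JK) = 90.00° ✓; |JK| = 27.00 ✗.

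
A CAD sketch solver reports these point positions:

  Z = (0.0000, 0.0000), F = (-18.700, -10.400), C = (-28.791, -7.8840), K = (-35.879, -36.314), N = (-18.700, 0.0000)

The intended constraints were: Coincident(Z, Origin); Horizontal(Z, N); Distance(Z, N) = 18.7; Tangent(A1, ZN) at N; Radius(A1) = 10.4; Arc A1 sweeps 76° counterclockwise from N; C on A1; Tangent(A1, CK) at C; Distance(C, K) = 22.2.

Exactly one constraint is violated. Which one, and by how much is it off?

Distance(C, K) = 22.2 — off by 7.10.

Z = (0.00, 0.00) ✓; Z.y = 0.00, N.y = 0.00 ✓; |ZN| = 18.70 ✓; ∠(FN, NZ) = 90.00° ✓; |FN| = 10.40 ✓; bearing(F→C) − bearing(F→N) = 76.00° ✓; |FC| = 10.40 ✓; ∠(FC, CK) = 90.00° ✓; |CK| = 29.30 ✗.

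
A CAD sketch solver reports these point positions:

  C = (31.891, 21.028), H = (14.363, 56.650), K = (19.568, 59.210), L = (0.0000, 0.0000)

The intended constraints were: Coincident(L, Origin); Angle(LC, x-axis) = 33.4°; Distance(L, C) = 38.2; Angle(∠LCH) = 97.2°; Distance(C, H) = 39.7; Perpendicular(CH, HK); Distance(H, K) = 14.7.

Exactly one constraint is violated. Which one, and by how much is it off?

Distance(H, K) = 14.7 — off by 8.90.

L = (0.00, 0.00) ✓; LC at 33.40° ✓; |LC| = 38.20 ✓; ∠LCH = 97.20° ✓; |CH| = 39.70 ✓; ∠(CH, HK) = 90.01° ✓; |HK| = 5.800 ✗.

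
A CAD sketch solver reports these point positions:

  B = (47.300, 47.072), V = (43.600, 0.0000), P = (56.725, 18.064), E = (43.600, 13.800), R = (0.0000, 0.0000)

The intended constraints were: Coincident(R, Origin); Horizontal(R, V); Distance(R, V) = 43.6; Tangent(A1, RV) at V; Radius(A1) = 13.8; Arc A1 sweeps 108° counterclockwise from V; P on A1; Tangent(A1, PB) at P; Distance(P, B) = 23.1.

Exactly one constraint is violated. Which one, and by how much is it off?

Distance(P, B) = 23.1 — off by 7.40.

R = (0.00, 0.00) ✓; R.y = 0.00, V.y = 0.00 ✓; |RV| = 43.60 ✓; ∠(EV, VR) = 90.00° ✓; |EV| = 13.80 ✓; bearing(E→P) − bearing(E→V) = 108.0° ✓; |EP| = 13.80 ✓; ∠(EP, PB) = 90.00° ✓; |PB| = 30.50 ✗.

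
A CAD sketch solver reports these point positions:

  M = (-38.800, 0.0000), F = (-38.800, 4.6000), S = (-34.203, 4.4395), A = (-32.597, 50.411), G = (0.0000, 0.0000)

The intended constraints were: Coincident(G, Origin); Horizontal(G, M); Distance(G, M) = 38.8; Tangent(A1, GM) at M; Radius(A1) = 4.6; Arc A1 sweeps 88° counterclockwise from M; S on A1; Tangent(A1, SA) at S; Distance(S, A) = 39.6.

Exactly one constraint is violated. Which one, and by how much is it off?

Distance(S, A) = 39.6 — off by 6.40.

G = (0.00, 0.00) ✓; G.y = 0.00, M.y = 0.00 ✓; |GM| = 38.80 ✓; ∠(FM, MG) = 90.00° ✓; |FM| = 4.600 ✓; bearing(F→S) − bearing(F→M) = 88.00° ✓; |FS| = 4.600 ✓; ∠(FS, SA) = 90.00° ✓; |SA| = 46.00 ✗.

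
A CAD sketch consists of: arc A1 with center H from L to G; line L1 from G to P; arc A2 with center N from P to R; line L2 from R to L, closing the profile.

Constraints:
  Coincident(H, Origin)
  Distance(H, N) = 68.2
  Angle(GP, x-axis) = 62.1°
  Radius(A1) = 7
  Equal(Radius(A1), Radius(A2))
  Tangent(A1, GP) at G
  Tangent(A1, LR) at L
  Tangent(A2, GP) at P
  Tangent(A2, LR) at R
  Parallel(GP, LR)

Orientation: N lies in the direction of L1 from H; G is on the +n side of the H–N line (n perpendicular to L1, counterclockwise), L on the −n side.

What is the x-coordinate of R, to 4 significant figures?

38.10

The slot axis is L1's direction at 62.1°, so u = (cos 62.1°, sin 62.1°) = (0.4679, 0.8838) and n = (−sin 62.1°, cos 62.1°) = (-0.8838, 0.4679). H is at the origin and N lies 68.2 along u from H, so N = 68.2·u = (31.91, 60.27). Tangency of A1 to both parallel lines with radius 7.0 puts G and L at H ± 7.0·n: G = (-6.186, 3.276), L = (6.186, -3.276). Equal radii place P and R the same way about N: P = N + 7.0·n = (25.73, 63.55), R = N − 7.0·n = (38.10, 57.00). So R.x = 38.10.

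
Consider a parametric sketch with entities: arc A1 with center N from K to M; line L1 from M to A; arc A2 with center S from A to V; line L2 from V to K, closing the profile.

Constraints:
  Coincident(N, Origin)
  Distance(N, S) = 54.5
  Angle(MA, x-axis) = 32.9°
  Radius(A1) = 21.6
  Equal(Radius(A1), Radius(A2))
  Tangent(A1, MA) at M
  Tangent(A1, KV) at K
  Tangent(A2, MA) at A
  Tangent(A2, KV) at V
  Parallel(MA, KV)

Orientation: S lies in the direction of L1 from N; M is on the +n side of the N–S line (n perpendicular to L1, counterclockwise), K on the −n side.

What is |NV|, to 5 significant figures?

58.624

The slot axis is L1's direction at 32.9°, so u = (cos 32.9°, sin 32.9°) = (0.83962, 0.54317) and n = (−sin 32.9°, cos 32.9°) = (-0.54317, 0.83962). N is at the origin and S lies 54.5 along u from N, so S = 54.5·u = (45.759, 29.603). Tangency of A1 to both parallel lines with radius 21.6 puts M and K at N ± 21.6·n: M = (-11.733, 18.136), K = (11.733, -18.136). Equal radii place A and V the same way about S: A = S + 21.6·n = (34.027, 47.739), V = S − 21.6·n = (57.492, 11.467). Then |NV| = |V − N| = 58.624.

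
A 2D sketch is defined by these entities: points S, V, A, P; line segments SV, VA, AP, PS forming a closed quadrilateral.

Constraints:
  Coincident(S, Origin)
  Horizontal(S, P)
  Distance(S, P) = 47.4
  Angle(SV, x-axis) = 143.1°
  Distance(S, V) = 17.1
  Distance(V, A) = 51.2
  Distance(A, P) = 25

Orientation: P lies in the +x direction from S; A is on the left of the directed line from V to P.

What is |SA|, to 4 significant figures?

42.42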